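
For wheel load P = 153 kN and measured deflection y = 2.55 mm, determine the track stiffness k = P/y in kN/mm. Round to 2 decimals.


Track stiffness k = P / y
k = 153 / 2.55
k = 60.00 kN/mm

60.00


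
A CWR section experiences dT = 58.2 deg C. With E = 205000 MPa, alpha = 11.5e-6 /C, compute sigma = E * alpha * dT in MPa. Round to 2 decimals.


sigma = E * alpha * dT
sigma = 205000 * 11.5e-6 * 58.2
sigma = 2.3575 * 58.2
sigma = 137.21 MPa

137.21


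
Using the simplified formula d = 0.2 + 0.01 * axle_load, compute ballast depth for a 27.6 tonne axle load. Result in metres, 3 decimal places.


d = 0.2 + 0.01 * 27.6
d = 0.2 + 0.276
d = 0.476 m

0.476


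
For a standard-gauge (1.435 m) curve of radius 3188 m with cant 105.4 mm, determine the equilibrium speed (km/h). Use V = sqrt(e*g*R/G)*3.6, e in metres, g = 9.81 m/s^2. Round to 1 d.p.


Convert cant: e = 105.4 mm = 0.1054 m
V_ms = sqrt(0.1054 * 9.81 * 3188 / 1.435)
V_ms = sqrt(2297.079521) = 47.9279 m/s
V = 47.9279 * 3.6 = 172.5 km/h

172.5


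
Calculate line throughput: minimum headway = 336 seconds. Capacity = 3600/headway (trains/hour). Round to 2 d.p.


Capacity = 3600 / headway
Capacity = 3600 / 336
Capacity = 10.71 trains/hour

10.71


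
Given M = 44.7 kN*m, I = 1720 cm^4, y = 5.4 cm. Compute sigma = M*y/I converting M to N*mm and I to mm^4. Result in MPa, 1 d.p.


Convert units:
M = 44.7 kN*m = 44700000 N*mm
y = 5.4 cm = 54 mm
I = 1720 cm^4 = 17200000 mm^4
sigma = 44700000 * 54 / 17200000
sigma = 140.3 MPa

140.3


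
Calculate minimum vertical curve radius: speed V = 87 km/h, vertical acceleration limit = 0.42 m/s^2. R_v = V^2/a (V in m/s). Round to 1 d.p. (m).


Convert speed: V = 87 / 3.6 = 24.1667 m/s
V^2 = 584.0278 m^2/s^2
R_v = 584.0278 / 0.42
R_v = 1390.5 m

1390.5


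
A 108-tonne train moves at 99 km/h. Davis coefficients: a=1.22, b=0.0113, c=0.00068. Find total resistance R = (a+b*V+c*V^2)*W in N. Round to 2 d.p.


b*V = 0.0113 * 99 = 1.1187
c*V^2 = 0.00068 * 9801 = 6.66468
R_per_t = 1.22 + 1.1187 + 6.66468 = 9.00338 N/t
R_total = 9.00338 * 108 = 972.37 N

972.37


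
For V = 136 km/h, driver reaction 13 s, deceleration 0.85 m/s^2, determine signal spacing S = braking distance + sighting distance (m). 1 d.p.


V = 136 / 3.6 = 37.7778 m/s
Braking distance = 37.7778^2 / (2*0.85) = 839.5062 m
Sighting distance = 37.7778 * 13 = 491.1111 m
S = 839.5062 + 491.1111 = 1330.6 m

1330.6


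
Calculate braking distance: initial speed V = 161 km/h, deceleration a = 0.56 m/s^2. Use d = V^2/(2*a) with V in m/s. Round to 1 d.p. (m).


Convert speed: V = 161 / 3.6 = 44.7222 m/s
V^2 = 2000.0772
d = 2000.0772 / (2 * 0.56)
d = 2000.0772 / 1.12
d = 1785.8 m

1785.8


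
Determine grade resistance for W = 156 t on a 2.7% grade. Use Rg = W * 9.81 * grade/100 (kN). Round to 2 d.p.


Rg = W * 9.81 * grade / 100
Rg = 156 * 9.81 * 2.7 / 100
Rg = 1530.36 * 0.027
Rg = 41.32 kN

41.32


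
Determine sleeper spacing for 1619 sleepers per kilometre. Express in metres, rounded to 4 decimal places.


Spacing = 1000 m / number of sleepers
Spacing = 1000 / 1619
Spacing = 0.6177 m

0.6177


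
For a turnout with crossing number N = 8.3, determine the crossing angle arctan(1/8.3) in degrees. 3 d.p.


1/N = 1/8.3 = 0.120482
angle = arctan(0.120482) = 0.119904 rad
angle = 0.119904 * 180/pi = 6.870 degrees

6.870


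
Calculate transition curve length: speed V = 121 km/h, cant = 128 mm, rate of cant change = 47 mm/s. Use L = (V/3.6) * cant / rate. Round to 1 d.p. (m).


Convert speed: V = 121 / 3.6 = 33.6111 m/s
L = 33.6111 * 128 / 47
L = 4302.2222 / 47
L = 91.5 m

91.5


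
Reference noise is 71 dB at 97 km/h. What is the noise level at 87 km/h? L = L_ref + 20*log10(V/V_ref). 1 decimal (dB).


V/V_ref = 87 / 97 = 0.896907
log10(0.896907) = -0.047252
20 * -0.047252 = -0.945
L = 71 + -0.945 = 70.1 dB

70.1


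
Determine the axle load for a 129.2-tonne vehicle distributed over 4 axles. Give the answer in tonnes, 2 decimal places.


Load per axle = total weight / number of axles
Load = 129.2 / 4
Load = 32.30 tonnes

32.30


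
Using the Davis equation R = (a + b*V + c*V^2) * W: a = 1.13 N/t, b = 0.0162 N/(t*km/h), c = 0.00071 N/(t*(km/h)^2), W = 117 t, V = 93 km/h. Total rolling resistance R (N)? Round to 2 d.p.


b*V = 0.0162 * 93 = 1.5066
c*V^2 = 0.00071 * 8649 = 6.14079
R_per_t = 1.13 + 1.5066 + 6.14079 = 8.77739 N/t
R_total = 8.77739 * 117 = 1026.95 N

1026.95


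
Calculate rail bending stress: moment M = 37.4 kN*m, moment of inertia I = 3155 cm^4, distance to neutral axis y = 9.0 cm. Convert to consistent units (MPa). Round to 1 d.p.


Convert units:
M = 37.4 kN*m = 37400000 N*mm
y = 9.0 cm = 90 mm
I = 3155 cm^4 = 31550000 mm^4
sigma = 37400000 * 90 / 31550000
sigma = 106.7 MPa

106.7


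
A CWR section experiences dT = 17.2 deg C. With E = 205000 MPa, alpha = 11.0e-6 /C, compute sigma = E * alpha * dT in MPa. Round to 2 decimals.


sigma = E * alpha * dT
sigma = 205000 * 11.0e-6 * 17.2
sigma = 2.255 * 17.2
sigma = 38.79 MPa

38.79


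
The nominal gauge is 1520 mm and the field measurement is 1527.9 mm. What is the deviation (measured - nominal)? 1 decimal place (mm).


Deviation = measured - nominal
Deviation = 1527.9 - 1520
Deviation = 7.9 mm

7.9


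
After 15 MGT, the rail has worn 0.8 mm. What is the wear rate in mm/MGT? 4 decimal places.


Wear rate = total wear / cumulative tonnage
Rate = 0.8 / 15
Rate = 0.0533 mm/MGT

0.0533


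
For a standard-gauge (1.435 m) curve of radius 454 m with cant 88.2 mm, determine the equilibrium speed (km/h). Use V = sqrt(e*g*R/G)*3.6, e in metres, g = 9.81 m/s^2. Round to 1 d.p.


Convert cant: e = 88.2 mm = 0.0882 m
V_ms = sqrt(0.0882 * 9.81 * 454 / 1.435)
V_ms = sqrt(273.742068) = 16.5452 m/s
V = 16.5452 * 3.6 = 59.6 km/h

59.6


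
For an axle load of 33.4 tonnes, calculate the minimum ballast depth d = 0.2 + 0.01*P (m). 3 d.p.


d = 0.2 + 0.01 * 33.4
d = 0.2 + 0.334
d = 0.534 m

0.534


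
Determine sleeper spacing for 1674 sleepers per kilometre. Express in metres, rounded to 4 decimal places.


Spacing = 1000 m / number of sleepers
Spacing = 1000 / 1674
Spacing = 0.5974 m

0.5974


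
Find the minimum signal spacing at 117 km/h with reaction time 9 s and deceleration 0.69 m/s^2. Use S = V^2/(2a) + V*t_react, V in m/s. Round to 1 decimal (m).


V = 117 / 3.6 = 32.5 m/s
Braking distance = 32.5^2 / (2*0.69) = 765.3986 m
Sighting distance = 32.5 * 9 = 292.5 m
S = 765.3986 + 292.5 = 1057.9 m

1057.9


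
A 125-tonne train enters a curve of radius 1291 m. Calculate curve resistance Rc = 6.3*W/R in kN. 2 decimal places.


Rc = 6.3 * W / R
Rc = 6.3 * 125 / 1291
Rc = 787.5 / 1291
Rc = 0.61 kN

0.61


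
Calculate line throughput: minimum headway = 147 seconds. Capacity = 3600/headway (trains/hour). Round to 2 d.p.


Capacity = 3600 / headway
Capacity = 3600 / 147
Capacity = 24.49 trains/hour

24.49


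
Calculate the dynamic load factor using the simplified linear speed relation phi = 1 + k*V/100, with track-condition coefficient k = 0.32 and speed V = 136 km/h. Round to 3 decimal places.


phi = 1 + k * V / 100
phi = 1 + 0.32 * 136 / 100
phi = 1 + 0.4352
phi = 1.435

1.435


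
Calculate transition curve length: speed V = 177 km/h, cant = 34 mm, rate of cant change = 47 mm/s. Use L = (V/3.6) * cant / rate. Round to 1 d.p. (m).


Convert speed: V = 177 / 3.6 = 49.1667 m/s
L = 49.1667 * 34 / 47
L = 1671.6667 / 47
L = 35.6 m

35.6


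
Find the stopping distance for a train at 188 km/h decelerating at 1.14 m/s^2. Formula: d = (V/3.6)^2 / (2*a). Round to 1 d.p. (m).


Convert speed: V = 188 / 3.6 = 52.2222 m/s
V^2 = 2727.1605
d = 2727.1605 / (2 * 1.14)
d = 2727.1605 / 2.28
d = 1196.1 m

1196.1


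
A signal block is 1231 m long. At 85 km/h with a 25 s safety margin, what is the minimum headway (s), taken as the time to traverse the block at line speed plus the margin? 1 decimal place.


V = 85 / 3.6 = 23.6111 m/s
Block traversal time = 1231 / 23.6111 = 52.1365 s
Headway = 52.1365 + 25
Headway = 77.1 s

77.1


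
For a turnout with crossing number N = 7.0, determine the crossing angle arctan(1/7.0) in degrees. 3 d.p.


1/N = 1/7.0 = 0.142857
angle = arctan(0.142857) = 0.141897 rad
angle = 0.141897 * 180/pi = 8.130 degrees

8.130


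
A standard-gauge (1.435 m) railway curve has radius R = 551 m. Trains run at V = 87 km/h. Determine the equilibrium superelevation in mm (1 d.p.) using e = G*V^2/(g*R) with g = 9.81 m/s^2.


Convert speed: V = 87 / 3.6 = 24.1667 m/s
Apply formula: e = 1.435 * 24.1667^2 / (9.81 * 551)
e = 1.435 * 584.0278 / 5405.31
e = 0.155048 m = 155.0 mm

155.0


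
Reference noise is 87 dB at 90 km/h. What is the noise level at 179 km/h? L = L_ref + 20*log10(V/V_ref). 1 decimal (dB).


V/V_ref = 179 / 90 = 1.988889
log10(1.988889) = 0.298611
20 * 0.298611 = 5.9722
L = 87 + 5.9722 = 93.0 dB

93.0


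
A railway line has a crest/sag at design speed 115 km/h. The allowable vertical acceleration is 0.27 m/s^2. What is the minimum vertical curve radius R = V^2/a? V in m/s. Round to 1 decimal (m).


Convert speed: V = 115 / 3.6 = 31.9444 m/s
V^2 = 1020.4475 m^2/s^2
R_v = 1020.4475 / 0.27
R_v = 3779.4 m

3779.4


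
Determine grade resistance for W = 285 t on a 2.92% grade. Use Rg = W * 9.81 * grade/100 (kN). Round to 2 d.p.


Rg = W * 9.81 * grade / 100
Rg = 285 * 9.81 * 2.92 / 100
Rg = 2795.85 * 0.0292
Rg = 81.64 kN

81.64


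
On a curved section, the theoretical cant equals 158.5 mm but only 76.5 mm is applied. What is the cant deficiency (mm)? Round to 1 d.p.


Cant deficiency = equilibrium cant - actual cant
CD = 158.5 - 76.5
CD = 82.0 mm

82.0


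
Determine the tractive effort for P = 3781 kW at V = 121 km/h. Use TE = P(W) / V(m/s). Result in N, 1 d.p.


Convert: P = 3781 kW = 3781000 W
V = 121 / 3.6 = 33.6111 m/s
TE = 3781000 / 33.6111
TE = 112492.6 N

112492.6


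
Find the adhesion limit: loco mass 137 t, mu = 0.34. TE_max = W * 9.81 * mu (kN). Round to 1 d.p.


TE_max = W * g * mu
TE_max = 137 * 9.81 * 0.34
TE_max = 1343.97 * 0.34
TE_max = 456.9 kN

456.9


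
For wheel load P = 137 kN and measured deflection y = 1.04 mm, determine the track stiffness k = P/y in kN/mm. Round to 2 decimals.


Track stiffness k = P / y
k = 137 / 1.04
k = 131.73 kN/mm

131.73


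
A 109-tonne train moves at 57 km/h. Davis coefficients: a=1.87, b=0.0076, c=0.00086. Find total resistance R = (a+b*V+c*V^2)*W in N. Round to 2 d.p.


b*V = 0.0076 * 57 = 0.4332
c*V^2 = 0.00086 * 3249 = 2.79414
R_per_t = 1.87 + 0.4332 + 2.79414 = 5.09734 N/t
R_total = 5.09734 * 109 = 555.61 N

555.61


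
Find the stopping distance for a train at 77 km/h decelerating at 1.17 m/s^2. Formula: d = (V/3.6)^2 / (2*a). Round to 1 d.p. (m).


Convert speed: V = 77 / 3.6 = 21.3889 m/s
V^2 = 457.4846
d = 457.4846 / (2 * 1.17)
d = 457.4846 / 2.34
d = 195.5 m

195.5


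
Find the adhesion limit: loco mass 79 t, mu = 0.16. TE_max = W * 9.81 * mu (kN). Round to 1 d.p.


TE_max = W * g * mu
TE_max = 79 * 9.81 * 0.16
TE_max = 774.99 * 0.16
TE_max = 124.0 kN

124.0


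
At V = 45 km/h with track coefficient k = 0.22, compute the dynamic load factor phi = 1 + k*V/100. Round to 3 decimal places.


phi = 1 + k * V / 100
phi = 1 + 0.22 * 45 / 100
phi = 1 + 0.099
phi = 1.099

1.099


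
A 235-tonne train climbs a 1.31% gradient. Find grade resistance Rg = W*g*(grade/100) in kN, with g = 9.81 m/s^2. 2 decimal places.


Rg = W * 9.81 * grade / 100
Rg = 235 * 9.81 * 1.31 / 100
Rg = 2305.35 * 0.0131
Rg = 30.20 kN

30.20


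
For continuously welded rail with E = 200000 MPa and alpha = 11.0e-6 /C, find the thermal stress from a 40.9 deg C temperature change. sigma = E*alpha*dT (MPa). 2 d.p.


sigma = E * alpha * dT
sigma = 200000 * 11.0e-6 * 40.9
sigma = 2.2 * 40.9
sigma = 89.98 MPa

89.98


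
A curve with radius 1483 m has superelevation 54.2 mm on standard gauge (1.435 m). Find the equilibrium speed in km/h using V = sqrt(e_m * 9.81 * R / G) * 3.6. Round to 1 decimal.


Convert cant: e = 54.2 mm = 0.0542 m
V_ms = sqrt(0.0542 * 9.81 * 1483 / 1.435)
V_ms = sqrt(549.487154) = 23.4411 m/s
V = 23.4411 * 3.6 = 84.4 km/h

84.4


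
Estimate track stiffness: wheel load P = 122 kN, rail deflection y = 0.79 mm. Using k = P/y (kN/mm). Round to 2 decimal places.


Track stiffness k = P / y
k = 122 / 0.79
k = 154.43 kN/mm

154.43


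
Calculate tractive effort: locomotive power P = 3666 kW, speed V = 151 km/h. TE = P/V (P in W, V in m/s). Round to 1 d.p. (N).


Convert: P = 3666 kW = 3666000 W
V = 151 / 3.6 = 41.9444 m/s
TE = 3666000 / 41.9444
TE = 87401.3 N

87401.3


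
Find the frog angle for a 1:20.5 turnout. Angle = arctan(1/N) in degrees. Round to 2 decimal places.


1/N = 1/20.5 = 0.04878
angle = arctan(0.04878) = 0.048742 rad
angle = 0.048742 * 180/pi = 2.79 degrees

2.79


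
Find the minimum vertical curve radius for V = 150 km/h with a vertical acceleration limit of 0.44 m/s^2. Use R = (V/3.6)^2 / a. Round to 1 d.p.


Convert speed: V = 150 / 3.6 = 41.6667 m/s
V^2 = 1736.1111 m^2/s^2
R_v = 1736.1111 / 0.44
R_v = 3945.7 m

3945.7


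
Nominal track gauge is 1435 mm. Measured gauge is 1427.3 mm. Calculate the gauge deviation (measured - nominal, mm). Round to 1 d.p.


Deviation = measured - nominal
Deviation = 1427.3 - 1435
Deviation = -7.7 mm

-7.7


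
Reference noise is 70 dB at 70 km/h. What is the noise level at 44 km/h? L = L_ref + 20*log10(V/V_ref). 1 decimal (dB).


V/V_ref = 44 / 70 = 0.628571
log10(0.628571) = -0.201645
20 * -0.201645 = -4.0329
L = 70 + -4.0329 = 66.0 dB

66.0


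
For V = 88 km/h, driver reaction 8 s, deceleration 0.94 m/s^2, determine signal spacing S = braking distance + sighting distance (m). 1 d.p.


V = 88 / 3.6 = 24.4444 m/s
Braking distance = 24.4444^2 / (2*0.94) = 317.8356 m
Sighting distance = 24.4444 * 8 = 195.5556 m
S = 317.8356 + 195.5556 = 513.4 m

513.4


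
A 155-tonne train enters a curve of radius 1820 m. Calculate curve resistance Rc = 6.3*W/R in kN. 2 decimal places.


Rc = 6.3 * W / R
Rc = 6.3 * 155 / 1820
Rc = 976.5 / 1820
Rc = 0.54 kN

0.54


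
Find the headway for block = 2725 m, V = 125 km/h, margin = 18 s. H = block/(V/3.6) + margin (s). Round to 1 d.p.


V = 125 / 3.6 = 34.7222 m/s
Block traversal time = 2725 / 34.7222 = 78.48 s
Headway = 78.48 + 18
Headway = 96.5 s

96.5


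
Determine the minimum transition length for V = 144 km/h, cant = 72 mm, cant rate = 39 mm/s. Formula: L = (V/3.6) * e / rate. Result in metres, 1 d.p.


Convert speed: V = 144 / 3.6 = 40.0 m/s
L = 40.0 * 72 / 39
L = 2880.0 / 39
L = 73.8 m

73.8


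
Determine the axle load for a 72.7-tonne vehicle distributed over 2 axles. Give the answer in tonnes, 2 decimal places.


Load per axle = total weight / number of axles
Load = 72.7 / 2
Load = 36.35 tonnes

36.35


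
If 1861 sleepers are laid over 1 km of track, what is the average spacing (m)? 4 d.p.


Spacing = 1000 m / number of sleepers
Spacing = 1000 / 1861
Spacing = 0.5373 m

0.5373


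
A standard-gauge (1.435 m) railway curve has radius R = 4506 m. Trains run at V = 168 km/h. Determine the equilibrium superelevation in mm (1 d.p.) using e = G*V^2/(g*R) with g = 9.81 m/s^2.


Convert speed: V = 168 / 3.6 = 46.6667 m/s
Apply formula: e = 1.435 * 46.6667^2 / (9.81 * 4506)
e = 1.435 * 2177.7778 / 44203.86
e = 0.070698 m = 70.7 mm

70.7


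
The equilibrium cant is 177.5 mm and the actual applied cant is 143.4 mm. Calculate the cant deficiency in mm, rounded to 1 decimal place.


Cant deficiency = equilibrium cant - actual cant
CD = 177.5 - 143.4
CD = 34.1 mm

34.1


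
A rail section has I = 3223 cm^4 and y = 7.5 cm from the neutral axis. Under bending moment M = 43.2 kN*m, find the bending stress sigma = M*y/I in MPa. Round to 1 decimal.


Convert units:
M = 43.2 kN*m = 43200000 N*mm
y = 7.5 cm = 75 mm
I = 3223 cm^4 = 32230000 mm^4
sigma = 43200000 * 75 / 32230000
sigma = 100.5 MPa

100.5


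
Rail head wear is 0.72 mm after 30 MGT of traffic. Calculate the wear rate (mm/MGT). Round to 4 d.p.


Wear rate = total wear / cumulative tonnage
Rate = 0.72 / 30
Rate = 0.0240 mm/MGT

0.0240


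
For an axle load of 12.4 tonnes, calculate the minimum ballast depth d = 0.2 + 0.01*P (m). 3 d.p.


d = 0.2 + 0.01 * 12.4
d = 0.2 + 0.124
d = 0.324 m

0.324


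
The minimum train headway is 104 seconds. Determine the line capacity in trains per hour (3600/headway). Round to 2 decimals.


Capacity = 3600 / headway
Capacity = 3600 / 104
Capacity = 34.62 trains/hour

34.62


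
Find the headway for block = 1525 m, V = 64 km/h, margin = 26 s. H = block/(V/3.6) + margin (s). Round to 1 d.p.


V = 64 / 3.6 = 17.7778 m/s
Block traversal time = 1525 / 17.7778 = 85.7812 s
Headway = 85.7812 + 26
Headway = 111.8 s

111.8


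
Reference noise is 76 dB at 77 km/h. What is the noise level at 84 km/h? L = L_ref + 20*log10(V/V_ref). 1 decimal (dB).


V/V_ref = 84 / 77 = 1.090909
log10(1.090909) = 0.037789
20 * 0.037789 = 0.7558
L = 76 + 0.7558 = 76.8 dB

76.8


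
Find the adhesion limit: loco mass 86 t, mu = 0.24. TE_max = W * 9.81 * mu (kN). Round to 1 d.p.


TE_max = W * g * mu
TE_max = 86 * 9.81 * 0.24
TE_max = 843.66 * 0.24
TE_max = 202.5 kN

202.5


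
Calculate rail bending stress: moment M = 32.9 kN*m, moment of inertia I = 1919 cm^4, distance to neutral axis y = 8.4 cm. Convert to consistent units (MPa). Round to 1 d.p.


Convert units:
M = 32.9 kN*m = 32900000 N*mm
y = 8.4 cm = 84 mm
I = 1919 cm^4 = 19190000 mm^4
sigma = 32900000 * 84 / 19190000
sigma = 144.0 MPa

144.0


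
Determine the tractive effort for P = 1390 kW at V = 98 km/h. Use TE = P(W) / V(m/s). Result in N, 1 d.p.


Convert: P = 1390 kW = 1390000 W
V = 98 / 3.6 = 27.2222 m/s
TE = 1390000 / 27.2222
TE = 51061.2 N

51061.2


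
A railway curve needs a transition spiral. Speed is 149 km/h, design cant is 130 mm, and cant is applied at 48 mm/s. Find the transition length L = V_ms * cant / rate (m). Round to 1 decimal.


Convert speed: V = 149 / 3.6 = 41.3889 m/s
L = 41.3889 * 130 / 48
L = 5380.5556 / 48
L = 112.1 m

112.1


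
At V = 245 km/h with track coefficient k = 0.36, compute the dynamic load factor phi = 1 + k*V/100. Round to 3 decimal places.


phi = 1 + k * V / 100
phi = 1 + 0.36 * 245 / 100
phi = 1 + 0.882
phi = 1.882

1.882


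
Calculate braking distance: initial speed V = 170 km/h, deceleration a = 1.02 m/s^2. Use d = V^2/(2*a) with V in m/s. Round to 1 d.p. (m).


Convert speed: V = 170 / 3.6 = 47.2222 m/s
V^2 = 2229.9383
d = 2229.9383 / (2 * 1.02)
d = 2229.9383 / 2.04
d = 1093.1 m

1093.1


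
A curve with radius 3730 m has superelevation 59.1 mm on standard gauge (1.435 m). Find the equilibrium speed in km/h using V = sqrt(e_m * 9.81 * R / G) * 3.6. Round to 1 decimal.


Convert cant: e = 59.1 mm = 0.0591 m
V_ms = sqrt(0.0591 * 9.81 * 3730 / 1.435)
V_ms = sqrt(1507.000578) = 38.8201 m/s
V = 38.8201 * 3.6 = 139.8 km/h

139.8


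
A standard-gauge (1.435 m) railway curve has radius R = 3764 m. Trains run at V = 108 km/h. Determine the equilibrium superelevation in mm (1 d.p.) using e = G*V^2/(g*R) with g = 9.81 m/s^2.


Convert speed: V = 108 / 3.6 = 30.0 m/s
Apply formula: e = 1.435 * 30.0^2 / (9.81 * 3764)
e = 1.435 * 900.0 / 36924.84
e = 0.034976 m = 35.0 mm

35.0


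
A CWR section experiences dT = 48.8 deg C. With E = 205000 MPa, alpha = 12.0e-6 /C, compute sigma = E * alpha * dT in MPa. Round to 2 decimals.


sigma = E * alpha * dT
sigma = 205000 * 12.0e-6 * 48.8
sigma = 2.46 * 48.8
sigma = 120.05 MPa

120.05


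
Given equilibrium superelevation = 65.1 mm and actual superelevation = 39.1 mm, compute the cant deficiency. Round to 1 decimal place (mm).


Cant deficiency = equilibrium cant - actual cant
CD = 65.1 - 39.1
CD = 26.0 mm

26.0


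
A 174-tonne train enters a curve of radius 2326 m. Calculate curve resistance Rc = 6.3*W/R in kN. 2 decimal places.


Rc = 6.3 * W / R
Rc = 6.3 * 174 / 2326
Rc = 1096.2 / 2326
Rc = 0.47 kN

0.47


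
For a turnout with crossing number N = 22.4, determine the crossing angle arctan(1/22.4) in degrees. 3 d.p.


1/N = 1/22.4 = 0.044643
angle = arctan(0.044643) = 0.044613 rad
angle = 0.044613 * 180/pi = 2.556 degrees

2.556


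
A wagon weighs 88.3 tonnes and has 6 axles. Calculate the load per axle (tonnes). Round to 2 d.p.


Load per axle = total weight / number of axles
Load = 88.3 / 6
Load = 14.72 tonnes

14.72


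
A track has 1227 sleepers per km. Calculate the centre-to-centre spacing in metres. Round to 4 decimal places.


Spacing = 1000 m / number of sleepers
Spacing = 1000 / 1227
Spacing = 0.8150 m

0.8150


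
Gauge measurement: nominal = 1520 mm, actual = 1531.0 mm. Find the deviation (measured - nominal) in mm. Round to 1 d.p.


Deviation = measured - nominal
Deviation = 1531.0 - 1520
Deviation = 11.0 mm

11.0


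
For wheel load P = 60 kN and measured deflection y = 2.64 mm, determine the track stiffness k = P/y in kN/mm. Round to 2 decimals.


Track stiffness k = P / y
k = 60 / 2.64
k = 22.73 kN/mm

22.73


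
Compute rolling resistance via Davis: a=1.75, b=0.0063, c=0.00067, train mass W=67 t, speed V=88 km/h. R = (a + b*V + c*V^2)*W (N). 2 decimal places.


b*V = 0.0063 * 88 = 0.5544
c*V^2 = 0.00067 * 7744 = 5.18848
R_per_t = 1.75 + 0.5544 + 5.18848 = 7.49288 N/t
R_total = 7.49288 * 67 = 502.02 N

502.02


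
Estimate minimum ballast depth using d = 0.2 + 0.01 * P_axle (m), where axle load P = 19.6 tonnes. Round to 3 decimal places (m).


d = 0.2 + 0.01 * 19.6
d = 0.2 + 0.196
d = 0.396 m

0.396


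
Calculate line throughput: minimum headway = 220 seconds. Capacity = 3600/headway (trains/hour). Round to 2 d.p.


Capacity = 3600 / headway
Capacity = 3600 / 220
Capacity = 16.36 trains/hour

16.36


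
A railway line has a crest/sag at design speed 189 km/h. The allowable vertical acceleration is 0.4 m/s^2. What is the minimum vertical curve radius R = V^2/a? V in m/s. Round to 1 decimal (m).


Convert speed: V = 189 / 3.6 = 52.5 m/s
V^2 = 2756.25 m^2/s^2
R_v = 2756.25 / 0.4
R_v = 6890.6 m

6890.6


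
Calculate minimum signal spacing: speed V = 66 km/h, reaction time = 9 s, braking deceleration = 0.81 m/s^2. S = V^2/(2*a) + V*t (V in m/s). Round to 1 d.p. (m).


V = 66 / 3.6 = 18.3333 m/s
Braking distance = 18.3333^2 / (2*0.81) = 207.476 m
Sighting distance = 18.3333 * 9 = 165.0 m
S = 207.476 + 165.0 = 372.5 m

372.5


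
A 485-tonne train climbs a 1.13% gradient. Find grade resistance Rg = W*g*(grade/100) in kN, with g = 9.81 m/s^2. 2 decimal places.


Rg = W * 9.81 * grade / 100
Rg = 485 * 9.81 * 1.13 / 100
Rg = 4757.85 * 0.0113
Rg = 53.76 kN

53.76


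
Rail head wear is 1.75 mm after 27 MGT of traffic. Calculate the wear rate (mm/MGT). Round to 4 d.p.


Wear rate = total wear / cumulative tonnage
Rate = 1.75 / 27
Rate = 0.0648 mm/MGT

0.0648


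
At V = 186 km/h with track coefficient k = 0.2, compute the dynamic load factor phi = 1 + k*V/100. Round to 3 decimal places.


phi = 1 + k * V / 100
phi = 1 + 0.2 * 186 / 100
phi = 1 + 0.372
phi = 1.372

1.372


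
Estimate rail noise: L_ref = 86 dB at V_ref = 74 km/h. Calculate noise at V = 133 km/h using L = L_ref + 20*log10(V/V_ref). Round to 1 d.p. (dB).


V/V_ref = 133 / 74 = 1.797297
log10(1.797297) = 0.25462
20 * 0.25462 = 5.0924
L = 86 + 5.0924 = 91.1 dB

91.1


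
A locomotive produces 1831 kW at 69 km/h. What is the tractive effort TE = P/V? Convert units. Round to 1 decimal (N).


Convert: P = 1831 kW = 1831000 W
V = 69 / 3.6 = 19.1667 m/s
TE = 1831000 / 19.1667
TE = 95530.4 N

95530.4


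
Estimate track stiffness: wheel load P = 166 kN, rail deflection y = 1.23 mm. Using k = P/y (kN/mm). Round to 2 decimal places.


Track stiffness k = P / y
k = 166 / 1.23
k = 134.96 kN/mm

134.96


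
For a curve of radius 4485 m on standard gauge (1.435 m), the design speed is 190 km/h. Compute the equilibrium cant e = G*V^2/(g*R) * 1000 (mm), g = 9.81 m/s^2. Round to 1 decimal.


Convert speed: V = 190 / 3.6 = 52.7778 m/s
Apply formula: e = 1.435 * 52.7778^2 / (9.81 * 4485)
e = 1.435 * 2785.4938 / 43997.85
e = 0.09085 m = 90.8 mm

90.8


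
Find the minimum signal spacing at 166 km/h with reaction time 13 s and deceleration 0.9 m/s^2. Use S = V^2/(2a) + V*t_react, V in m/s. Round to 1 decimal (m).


V = 166 / 3.6 = 46.1111 m/s
Braking distance = 46.1111^2 / (2*0.9) = 1181.2414 m
Sighting distance = 46.1111 * 13 = 599.4444 m
S = 1181.2414 + 599.4444 = 1780.7 m

1780.7


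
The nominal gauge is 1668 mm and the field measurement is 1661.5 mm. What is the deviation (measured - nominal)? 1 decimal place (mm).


Deviation = measured - nominal
Deviation = 1661.5 - 1668
Deviation = -6.5 mm

-6.5


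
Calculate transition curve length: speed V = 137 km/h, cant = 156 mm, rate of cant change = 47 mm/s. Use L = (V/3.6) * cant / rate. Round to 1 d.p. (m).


Convert speed: V = 137 / 3.6 = 38.0556 m/s
L = 38.0556 * 156 / 47
L = 5936.6667 / 47
L = 126.3 m

126.3


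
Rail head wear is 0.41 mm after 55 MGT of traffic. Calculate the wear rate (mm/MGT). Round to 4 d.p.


Wear rate = total wear / cumulative tonnage
Rate = 0.41 / 55
Rate = 0.0075 mm/MGT

0.0075


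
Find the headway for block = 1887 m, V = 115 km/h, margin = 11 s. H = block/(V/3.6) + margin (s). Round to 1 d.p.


V = 115 / 3.6 = 31.9444 m/s
Block traversal time = 1887 / 31.9444 = 59.0713 s
Headway = 59.0713 + 11
Headway = 70.1 s

70.1


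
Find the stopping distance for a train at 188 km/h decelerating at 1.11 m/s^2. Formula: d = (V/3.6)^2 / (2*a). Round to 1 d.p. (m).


Convert speed: V = 188 / 3.6 = 52.2222 m/s
V^2 = 2727.1605
d = 2727.1605 / (2 * 1.11)
d = 2727.1605 / 2.22
d = 1228.5 m

1228.5


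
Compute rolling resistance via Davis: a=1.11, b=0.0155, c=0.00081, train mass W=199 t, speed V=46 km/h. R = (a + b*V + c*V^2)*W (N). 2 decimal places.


b*V = 0.0155 * 46 = 0.713
c*V^2 = 0.00081 * 2116 = 1.71396
R_per_t = 1.11 + 0.713 + 1.71396 = 3.53696 N/t
R_total = 3.53696 * 199 = 703.86 N

703.86


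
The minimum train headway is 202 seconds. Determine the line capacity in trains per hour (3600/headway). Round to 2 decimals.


Capacity = 3600 / headway
Capacity = 3600 / 202
Capacity = 17.82 trains/hour

17.82


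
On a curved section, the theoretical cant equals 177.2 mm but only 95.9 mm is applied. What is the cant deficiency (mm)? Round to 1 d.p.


Cant deficiency = equilibrium cant - actual cant
CD = 177.2 - 95.9
CD = 81.3 mm

81.3


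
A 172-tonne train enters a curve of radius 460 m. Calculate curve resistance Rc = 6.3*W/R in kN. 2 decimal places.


Rc = 6.3 * W / R
Rc = 6.3 * 172 / 460
Rc = 1083.6 / 460
Rc = 2.36 kN

2.36


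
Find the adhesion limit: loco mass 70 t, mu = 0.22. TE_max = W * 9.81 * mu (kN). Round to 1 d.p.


TE_max = W * g * mu
TE_max = 70 * 9.81 * 0.22
TE_max = 686.7 * 0.22
TE_max = 151.1 kN

151.1


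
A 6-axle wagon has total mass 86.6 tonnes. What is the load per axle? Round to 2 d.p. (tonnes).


Load per axle = total weight / number of axles
Load = 86.6 / 6
Load = 14.43 tonnes

14.43


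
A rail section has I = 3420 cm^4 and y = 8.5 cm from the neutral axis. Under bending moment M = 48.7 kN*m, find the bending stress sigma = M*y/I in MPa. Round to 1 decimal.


Convert units:
M = 48.7 kN*m = 48700000 N*mm
y = 8.5 cm = 85 mm
I = 3420 cm^4 = 34200000 mm^4
sigma = 48700000 * 85 / 34200000
sigma = 121.0 MPa

121.0


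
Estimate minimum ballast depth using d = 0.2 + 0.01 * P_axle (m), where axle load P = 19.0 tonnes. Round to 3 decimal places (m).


d = 0.2 + 0.01 * 19.0
d = 0.2 + 0.19
d = 0.390 m

0.390


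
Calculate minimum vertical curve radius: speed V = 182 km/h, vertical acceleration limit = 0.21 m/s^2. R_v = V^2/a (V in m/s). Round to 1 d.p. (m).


Convert speed: V = 182 / 3.6 = 50.5556 m/s
V^2 = 2555.8642 m^2/s^2
R_v = 2555.8642 / 0.21
R_v = 12170.8 m

12170.8


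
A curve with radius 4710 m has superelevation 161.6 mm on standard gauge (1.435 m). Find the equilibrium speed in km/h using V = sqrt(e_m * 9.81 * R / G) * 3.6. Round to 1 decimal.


Convert cant: e = 161.6 mm = 0.1616 m
V_ms = sqrt(0.1616 * 9.81 * 4710 / 1.435)
V_ms = sqrt(5203.306035) = 72.1339 m/s
V = 72.1339 * 3.6 = 259.7 km/h

259.7


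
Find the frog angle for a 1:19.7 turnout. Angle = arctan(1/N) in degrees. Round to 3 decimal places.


1/N = 1/19.7 = 0.050761
angle = arctan(0.050761) = 0.050718 rad
angle = 0.050718 * 180/pi = 2.906 degrees

2.906


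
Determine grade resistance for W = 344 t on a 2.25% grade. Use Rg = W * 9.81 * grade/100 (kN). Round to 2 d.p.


Rg = W * 9.81 * grade / 100
Rg = 344 * 9.81 * 2.25 / 100
Rg = 3374.64 * 0.0225
Rg = 75.93 kN

75.93


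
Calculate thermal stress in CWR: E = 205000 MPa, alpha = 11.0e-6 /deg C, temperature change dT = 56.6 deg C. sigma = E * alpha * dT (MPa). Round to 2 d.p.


sigma = E * alpha * dT
sigma = 205000 * 11.0e-6 * 56.6
sigma = 2.255 * 56.6
sigma = 127.63 MPa

127.63


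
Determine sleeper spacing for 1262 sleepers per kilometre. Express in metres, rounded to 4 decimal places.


Spacing = 1000 m / number of sleepers
Spacing = 1000 / 1262
Spacing = 0.7924 m

0.7924


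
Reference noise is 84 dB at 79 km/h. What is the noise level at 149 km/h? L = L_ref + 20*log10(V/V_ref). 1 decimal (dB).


V/V_ref = 149 / 79 = 1.886076
log10(1.886076) = 0.275559
20 * 0.275559 = 5.5112
L = 84 + 5.5112 = 89.5 dB

89.5


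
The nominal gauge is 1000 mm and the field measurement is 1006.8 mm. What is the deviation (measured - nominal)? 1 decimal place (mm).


Deviation = measured - nominal
Deviation = 1006.8 - 1000
Deviation = 6.8 mm

6.8


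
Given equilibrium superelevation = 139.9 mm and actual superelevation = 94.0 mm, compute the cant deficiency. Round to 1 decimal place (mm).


Cant deficiency = equilibrium cant - actual cant
CD = 139.9 - 94.0
CD = 45.9 mm

45.9


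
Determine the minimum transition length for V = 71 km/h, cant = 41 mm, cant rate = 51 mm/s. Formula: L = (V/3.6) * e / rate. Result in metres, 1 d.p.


Convert speed: V = 71 / 3.6 = 19.7222 m/s
L = 19.7222 * 41 / 51
L = 808.6111 / 51
L = 15.9 m

15.9


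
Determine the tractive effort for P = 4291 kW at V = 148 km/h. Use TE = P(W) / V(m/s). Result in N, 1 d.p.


Convert: P = 4291 kW = 4291000 W
V = 148 / 3.6 = 41.1111 m/s
TE = 4291000 / 41.1111
TE = 104375.7 N

104375.7


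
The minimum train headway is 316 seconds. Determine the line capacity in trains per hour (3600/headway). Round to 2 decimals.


Capacity = 3600 / headway
Capacity = 3600 / 316
Capacity = 11.39 trains/hour

11.39


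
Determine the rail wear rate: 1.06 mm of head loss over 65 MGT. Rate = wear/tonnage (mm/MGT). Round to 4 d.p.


Wear rate = total wear / cumulative tonnage
Rate = 1.06 / 65
Rate = 0.0163 mm/MGT

0.0163


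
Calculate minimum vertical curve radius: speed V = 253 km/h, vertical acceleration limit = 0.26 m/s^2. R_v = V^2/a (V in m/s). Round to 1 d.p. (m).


Convert speed: V = 253 / 3.6 = 70.2778 m/s
V^2 = 4938.966 m^2/s^2
R_v = 4938.966 / 0.26
R_v = 18996.0 m

18996.0


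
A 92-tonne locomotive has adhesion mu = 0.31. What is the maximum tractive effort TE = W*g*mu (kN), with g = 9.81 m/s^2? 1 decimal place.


TE_max = W * g * mu
TE_max = 92 * 9.81 * 0.31
TE_max = 902.52 * 0.31
TE_max = 279.8 kN

279.8


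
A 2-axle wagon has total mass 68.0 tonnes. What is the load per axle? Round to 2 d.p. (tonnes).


Load per axle = total weight / number of axles
Load = 68.0 / 2
Load = 34.00 tonnes

34.00


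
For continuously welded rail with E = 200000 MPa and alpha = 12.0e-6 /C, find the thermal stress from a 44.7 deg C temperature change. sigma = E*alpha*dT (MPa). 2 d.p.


sigma = E * alpha * dT
sigma = 200000 * 12.0e-6 * 44.7
sigma = 2.4 * 44.7
sigma = 107.28 MPa

107.28


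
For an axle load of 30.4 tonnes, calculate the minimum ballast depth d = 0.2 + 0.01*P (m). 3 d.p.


d = 0.2 + 0.01 * 30.4
d = 0.2 + 0.304
d = 0.504 m

0.504


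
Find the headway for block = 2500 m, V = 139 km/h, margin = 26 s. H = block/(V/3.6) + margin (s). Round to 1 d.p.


V = 139 / 3.6 = 38.6111 m/s
Block traversal time = 2500 / 38.6111 = 64.7482 s
Headway = 64.7482 + 26
Headway = 90.7 s

90.7


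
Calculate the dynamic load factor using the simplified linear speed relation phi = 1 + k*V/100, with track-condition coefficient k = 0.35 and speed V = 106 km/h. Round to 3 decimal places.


phi = 1 + k * V / 100
phi = 1 + 0.35 * 106 / 100
phi = 1 + 0.371
phi = 1.371

1.371


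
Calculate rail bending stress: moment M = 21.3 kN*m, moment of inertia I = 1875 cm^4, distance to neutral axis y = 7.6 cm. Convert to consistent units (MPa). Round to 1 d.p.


Convert units:
M = 21.3 kN*m = 21300000 N*mm
y = 7.6 cm = 76 mm
I = 1875 cm^4 = 18750000 mm^4
sigma = 21300000 * 76 / 18750000
sigma = 86.3 MPa

86.3


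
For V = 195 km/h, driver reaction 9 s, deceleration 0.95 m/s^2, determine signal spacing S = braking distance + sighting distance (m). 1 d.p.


V = 195 / 3.6 = 54.1667 m/s
Braking distance = 54.1667^2 / (2*0.95) = 1544.2251 m
Sighting distance = 54.1667 * 9 = 487.5 m
S = 1544.2251 + 487.5 = 2031.7 m

2031.7


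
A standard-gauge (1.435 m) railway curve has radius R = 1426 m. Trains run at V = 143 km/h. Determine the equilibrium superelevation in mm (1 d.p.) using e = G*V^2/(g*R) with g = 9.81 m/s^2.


Convert speed: V = 143 / 3.6 = 39.7222 m/s
Apply formula: e = 1.435 * 39.7222^2 / (9.81 * 1426)
e = 1.435 * 1577.8549 / 13989.06
e = 0.161857 m = 161.9 mm

161.9


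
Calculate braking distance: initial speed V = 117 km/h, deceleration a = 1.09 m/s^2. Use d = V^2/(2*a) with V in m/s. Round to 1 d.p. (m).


Convert speed: V = 117 / 3.6 = 32.5 m/s
V^2 = 1056.25
d = 1056.25 / (2 * 1.09)
d = 1056.25 / 2.18
d = 484.5 m

484.5


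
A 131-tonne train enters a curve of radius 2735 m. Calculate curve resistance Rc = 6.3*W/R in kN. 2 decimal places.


Rc = 6.3 * W / R
Rc = 6.3 * 131 / 2735
Rc = 825.3 / 2735
Rc = 0.30 kN

0.30


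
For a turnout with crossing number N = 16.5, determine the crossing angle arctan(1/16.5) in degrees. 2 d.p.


1/N = 1/16.5 = 0.060606
angle = arctan(0.060606) = 0.060532 rad
angle = 0.060532 * 180/pi = 3.47 degrees

3.47


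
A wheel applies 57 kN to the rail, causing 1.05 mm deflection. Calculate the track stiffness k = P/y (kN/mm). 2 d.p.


Track stiffness k = P / y
k = 57 / 1.05
k = 54.29 kN/mm

54.29


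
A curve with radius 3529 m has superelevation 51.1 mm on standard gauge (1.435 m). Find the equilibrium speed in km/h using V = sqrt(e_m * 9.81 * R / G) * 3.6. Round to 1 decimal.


Convert cant: e = 51.1 mm = 0.0511 m
V_ms = sqrt(0.0511 * 9.81 * 3529 / 1.435)
V_ms = sqrt(1232.791595) = 35.1111 m/s
V = 35.1111 * 3.6 = 126.4 km/h

126.4


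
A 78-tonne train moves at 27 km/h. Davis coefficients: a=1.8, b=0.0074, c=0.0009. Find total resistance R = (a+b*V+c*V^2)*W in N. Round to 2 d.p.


b*V = 0.0074 * 27 = 0.1998
c*V^2 = 0.0009 * 729 = 0.6561
R_per_t = 1.8 + 0.1998 + 0.6561 = 2.6559 N/t
R_total = 2.6559 * 78 = 207.16 N

207.16


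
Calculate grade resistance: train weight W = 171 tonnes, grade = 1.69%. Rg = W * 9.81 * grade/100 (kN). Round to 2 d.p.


Rg = W * 9.81 * grade / 100
Rg = 171 * 9.81 * 1.69 / 100
Rg = 1677.51 * 0.0169
Rg = 28.35 kN

28.35


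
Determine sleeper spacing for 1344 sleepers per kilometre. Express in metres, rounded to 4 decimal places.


Spacing = 1000 m / number of sleepers
Spacing = 1000 / 1344
Spacing = 0.7440 m

0.7440


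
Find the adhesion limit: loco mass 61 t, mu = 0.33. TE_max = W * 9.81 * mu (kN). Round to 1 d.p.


TE_max = W * g * mu
TE_max = 61 * 9.81 * 0.33
TE_max = 598.41 * 0.33
TE_max = 197.5 kN

197.5


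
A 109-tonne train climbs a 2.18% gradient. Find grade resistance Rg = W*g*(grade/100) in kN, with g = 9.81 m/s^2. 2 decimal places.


Rg = W * 9.81 * grade / 100
Rg = 109 * 9.81 * 2.18 / 100
Rg = 1069.29 * 0.0218
Rg = 23.31 kN

23.31


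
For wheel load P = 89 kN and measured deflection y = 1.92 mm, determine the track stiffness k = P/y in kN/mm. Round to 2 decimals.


Track stiffness k = P / y
k = 89 / 1.92
k = 46.35 kN/mm

46.35


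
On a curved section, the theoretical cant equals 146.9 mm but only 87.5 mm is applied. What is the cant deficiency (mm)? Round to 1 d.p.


Cant deficiency = equilibrium cant - actual cant
CD = 146.9 - 87.5
CD = 59.4 mm

59.4


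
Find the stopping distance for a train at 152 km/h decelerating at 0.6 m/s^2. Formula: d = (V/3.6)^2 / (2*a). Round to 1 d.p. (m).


Convert speed: V = 152 / 3.6 = 42.2222 m/s
V^2 = 1782.716
d = 1782.716 / (2 * 0.6)
d = 1782.716 / 1.2
d = 1485.6 m

1485.6


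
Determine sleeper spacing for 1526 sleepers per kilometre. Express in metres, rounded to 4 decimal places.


Spacing = 1000 m / number of sleepers
Spacing = 1000 / 1526
Spacing = 0.6553 m

0.6553


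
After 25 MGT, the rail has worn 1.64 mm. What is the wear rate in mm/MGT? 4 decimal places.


Wear rate = total wear / cumulative tonnage
Rate = 1.64 / 25
Rate = 0.0656 mm/MGT

0.0656


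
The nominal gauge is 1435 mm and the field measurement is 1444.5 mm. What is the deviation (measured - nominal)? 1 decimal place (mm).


Deviation = measured - nominal
Deviation = 1444.5 - 1435
Deviation = 9.5 mm

9.5


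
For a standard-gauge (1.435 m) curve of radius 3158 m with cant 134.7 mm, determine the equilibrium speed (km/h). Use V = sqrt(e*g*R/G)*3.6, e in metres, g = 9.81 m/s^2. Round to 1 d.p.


Convert cant: e = 134.7 mm = 0.1347 m
V_ms = sqrt(0.1347 * 9.81 * 3158 / 1.435)
V_ms = sqrt(2908.016241) = 53.926 m/s
V = 53.926 * 3.6 = 194.1 km/h

194.1


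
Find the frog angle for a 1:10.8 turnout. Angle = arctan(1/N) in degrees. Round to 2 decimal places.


1/N = 1/10.8 = 0.092593
angle = arctan(0.092593) = 0.092329 rad
angle = 0.092329 * 180/pi = 5.29 degrees

5.29


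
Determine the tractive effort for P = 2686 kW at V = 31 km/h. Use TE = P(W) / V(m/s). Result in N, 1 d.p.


Convert: P = 2686 kW = 2686000 W
V = 31 / 3.6 = 8.6111 m/s
TE = 2686000 / 8.6111
TE = 311922.6 N

311922.6


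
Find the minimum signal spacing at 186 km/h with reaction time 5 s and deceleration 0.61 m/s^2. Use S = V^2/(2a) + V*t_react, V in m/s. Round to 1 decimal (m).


V = 186 / 3.6 = 51.6667 m/s
Braking distance = 51.6667^2 / (2*0.61) = 2188.0692 m
Sighting distance = 51.6667 * 5 = 258.3333 m
S = 2188.0692 + 258.3333 = 2446.4 m

2446.4


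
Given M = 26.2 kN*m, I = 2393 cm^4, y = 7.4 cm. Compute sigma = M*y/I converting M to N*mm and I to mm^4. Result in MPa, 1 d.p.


Convert units:
M = 26.2 kN*m = 26200000 N*mm
y = 7.4 cm = 74 mm
I = 2393 cm^4 = 23930000 mm^4
sigma = 26200000 * 74 / 23930000
sigma = 81.0 MPa

81.0


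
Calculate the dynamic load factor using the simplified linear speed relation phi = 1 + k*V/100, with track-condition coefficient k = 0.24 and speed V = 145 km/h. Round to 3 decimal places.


phi = 1 + k * V / 100
phi = 1 + 0.24 * 145 / 100
phi = 1 + 0.348
phi = 1.348

1.348


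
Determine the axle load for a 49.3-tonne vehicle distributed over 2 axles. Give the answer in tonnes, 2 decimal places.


Load per axle = total weight / number of axles
Load = 49.3 / 2
Load = 24.65 tonnes

24.65


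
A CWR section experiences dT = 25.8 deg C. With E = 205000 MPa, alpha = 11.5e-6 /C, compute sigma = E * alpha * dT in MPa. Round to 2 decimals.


sigma = E * alpha * dT
sigma = 205000 * 11.5e-6 * 25.8
sigma = 2.3575 * 25.8
sigma = 60.82 MPa

60.82


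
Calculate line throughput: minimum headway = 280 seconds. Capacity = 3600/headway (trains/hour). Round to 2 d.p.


Capacity = 3600 / headway
Capacity = 3600 / 280
Capacity = 12.86 trains/hour

12.86
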